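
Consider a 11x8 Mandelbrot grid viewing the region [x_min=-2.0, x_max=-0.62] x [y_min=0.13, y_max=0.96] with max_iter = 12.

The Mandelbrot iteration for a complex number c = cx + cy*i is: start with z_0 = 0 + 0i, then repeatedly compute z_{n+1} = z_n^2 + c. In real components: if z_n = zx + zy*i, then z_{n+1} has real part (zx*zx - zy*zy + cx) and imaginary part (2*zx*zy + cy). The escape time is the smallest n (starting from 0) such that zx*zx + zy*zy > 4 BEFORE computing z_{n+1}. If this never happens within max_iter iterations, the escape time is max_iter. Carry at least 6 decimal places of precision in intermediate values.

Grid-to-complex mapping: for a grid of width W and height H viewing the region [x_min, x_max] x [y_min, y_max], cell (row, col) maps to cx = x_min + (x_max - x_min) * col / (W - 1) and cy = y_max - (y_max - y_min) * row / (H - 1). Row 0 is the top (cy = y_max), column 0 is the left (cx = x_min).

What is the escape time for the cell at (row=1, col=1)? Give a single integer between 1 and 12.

Answer: 1

Derivation:
z_0 = 0 + 0i, c = -1.8620 + 0.8414i
Iter 1: z = -1.8620 + 0.8414i, |z|^2 = 4.1750
Escaped at iteration 1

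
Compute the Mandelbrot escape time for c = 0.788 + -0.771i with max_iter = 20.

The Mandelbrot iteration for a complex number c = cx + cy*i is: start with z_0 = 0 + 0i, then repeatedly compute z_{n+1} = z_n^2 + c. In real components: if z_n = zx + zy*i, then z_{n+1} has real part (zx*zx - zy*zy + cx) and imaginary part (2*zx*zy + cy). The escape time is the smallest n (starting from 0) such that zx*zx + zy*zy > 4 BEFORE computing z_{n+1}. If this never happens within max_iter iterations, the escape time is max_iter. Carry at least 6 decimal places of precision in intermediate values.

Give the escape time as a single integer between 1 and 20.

Answer: 2

Derivation:
z_0 = 0 + 0i, c = 0.7880 + -0.7710i
Iter 1: z = 0.7880 + -0.7710i, |z|^2 = 1.2154
Iter 2: z = 0.8145 + -1.9861i, |z|^2 = 4.6080
Escaped at iteration 2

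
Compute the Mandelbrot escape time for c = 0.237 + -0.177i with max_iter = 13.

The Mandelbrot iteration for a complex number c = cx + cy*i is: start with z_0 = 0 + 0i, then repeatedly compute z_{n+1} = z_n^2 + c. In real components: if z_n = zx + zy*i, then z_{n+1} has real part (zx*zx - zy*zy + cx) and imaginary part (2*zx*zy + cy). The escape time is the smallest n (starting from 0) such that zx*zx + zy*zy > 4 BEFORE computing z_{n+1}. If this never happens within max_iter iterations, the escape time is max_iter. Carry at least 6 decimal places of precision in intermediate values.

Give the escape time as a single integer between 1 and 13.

Answer: 13

Derivation:
z_0 = 0 + 0i, c = 0.2370 + -0.1770i
Iter 1: z = 0.2370 + -0.1770i, |z|^2 = 0.0875
Iter 2: z = 0.2618 + -0.2609i, |z|^2 = 0.1366
Iter 3: z = 0.2375 + -0.3136i, |z|^2 = 0.1548
Iter 4: z = 0.1950 + -0.3260i, |z|^2 = 0.1443
Iter 5: z = 0.1688 + -0.3042i, |z|^2 = 0.1210
Iter 6: z = 0.1730 + -0.2797i, |z|^2 = 0.1081
Iter 7: z = 0.1887 + -0.2738i, |z|^2 = 0.1106
Iter 8: z = 0.1977 + -0.2803i, |z|^2 = 0.1177
Iter 9: z = 0.1975 + -0.2878i, |z|^2 = 0.1218
Iter 10: z = 0.1932 + -0.2907i, |z|^2 = 0.1218
Iter 11: z = 0.1898 + -0.2893i, |z|^2 = 0.1197
Iter 12: z = 0.1893 + -0.2868i, |z|^2 = 0.1181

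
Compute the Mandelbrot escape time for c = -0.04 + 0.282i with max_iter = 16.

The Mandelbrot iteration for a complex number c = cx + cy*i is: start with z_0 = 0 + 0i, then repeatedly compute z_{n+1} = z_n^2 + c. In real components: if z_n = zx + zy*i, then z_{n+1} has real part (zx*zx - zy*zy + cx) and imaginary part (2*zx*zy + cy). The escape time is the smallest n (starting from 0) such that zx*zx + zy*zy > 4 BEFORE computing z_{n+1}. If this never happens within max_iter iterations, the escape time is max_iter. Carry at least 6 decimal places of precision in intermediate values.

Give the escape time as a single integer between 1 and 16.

Answer: 16

Derivation:
z_0 = 0 + 0i, c = -0.0400 + 0.2820i
Iter 1: z = -0.0400 + 0.2820i, |z|^2 = 0.0811
Iter 2: z = -0.1179 + 0.2594i, |z|^2 = 0.0812
Iter 3: z = -0.0934 + 0.2208i, |z|^2 = 0.0575
Iter 4: z = -0.0800 + 0.2408i, |z|^2 = 0.0644
Iter 5: z = -0.0916 + 0.2435i, |z|^2 = 0.0677
Iter 6: z = -0.0909 + 0.2374i, |z|^2 = 0.0646
Iter 7: z = -0.0881 + 0.2388i, |z|^2 = 0.0648
Iter 8: z = -0.0893 + 0.2399i, |z|^2 = 0.0655
Iter 9: z = -0.0896 + 0.2392i, |z|^2 = 0.0652
Iter 10: z = -0.0892 + 0.2391i, |z|^2 = 0.0651
Iter 11: z = -0.0892 + 0.2393i, |z|^2 = 0.0653
Iter 12: z = -0.0893 + 0.2393i, |z|^2 = 0.0652
Iter 13: z = -0.0893 + 0.2393i, |z|^2 = 0.0652
Iter 14: z = -0.0893 + 0.2393i, |z|^2 = 0.0652
Iter 15: z = -0.0893 + 0.2393i, |z|^2 = 0.0652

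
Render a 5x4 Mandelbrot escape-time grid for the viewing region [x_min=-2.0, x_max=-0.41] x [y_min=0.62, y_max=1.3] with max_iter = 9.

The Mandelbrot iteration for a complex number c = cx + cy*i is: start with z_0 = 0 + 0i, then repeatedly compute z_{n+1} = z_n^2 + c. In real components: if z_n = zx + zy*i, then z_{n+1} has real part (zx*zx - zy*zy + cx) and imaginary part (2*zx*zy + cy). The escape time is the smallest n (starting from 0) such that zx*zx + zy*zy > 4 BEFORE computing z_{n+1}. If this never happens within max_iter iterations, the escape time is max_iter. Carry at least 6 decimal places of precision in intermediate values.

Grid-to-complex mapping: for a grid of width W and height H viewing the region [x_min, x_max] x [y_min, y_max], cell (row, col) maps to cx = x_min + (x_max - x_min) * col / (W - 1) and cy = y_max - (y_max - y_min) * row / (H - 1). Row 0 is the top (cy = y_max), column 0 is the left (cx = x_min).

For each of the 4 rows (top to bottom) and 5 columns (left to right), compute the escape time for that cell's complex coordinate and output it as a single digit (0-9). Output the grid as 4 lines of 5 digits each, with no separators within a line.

Answer: 11223
12334
13345
13359

Derivation:
(row=0, col=0): c = -2.0000 + 1.3000i → escape time 1
(row=0, col=1): c = -1.6025 + 1.3000i → escape time 1
(row=0, col=2): c = -1.2050 + 1.3000i → escape time 2
(row=0, col=3): c = -0.8075 + 1.3000i → escape time 2
(row=0, col=4): c = -0.4100 + 1.3000i → escape time 3
(row=1, col=0): c = -2.0000 + 1.0733i → escape time 1
(row=1, col=1): c = -1.6025 + 1.0733i → escape time 2
(row=1, col=2): c = -1.2050 + 1.0733i → escape time 3
(row=1, col=3): c = -0.8075 + 1.0733i → escape time 3
(row=1, col=4): c = -0.4100 + 1.0733i → escape time 4
(row=2, col=0): c = -2.0000 + 0.8467i → escape time 1
(row=2, col=1): c = -1.6025 + 0.8467i → escape time 3
(row=2, col=2): c = -1.2050 + 0.8467i → escape time 3
(row=2, col=3): c = -0.8075 + 0.8467i → escape time 4
(row=2, col=4): c = -0.4100 + 0.8467i → escape time 5
(row=3, col=0): c = -2.0000 + 0.6200i → escape time 1
(row=3, col=1): c = -1.6025 + 0.6200i → escape time 3
(row=3, col=2): c = -1.2050 + 0.6200i → escape time 3
(row=3, col=3): c = -0.8075 + 0.6200i → escape time 5
(row=3, col=4): c = -0.4100 + 0.6200i → escape time 9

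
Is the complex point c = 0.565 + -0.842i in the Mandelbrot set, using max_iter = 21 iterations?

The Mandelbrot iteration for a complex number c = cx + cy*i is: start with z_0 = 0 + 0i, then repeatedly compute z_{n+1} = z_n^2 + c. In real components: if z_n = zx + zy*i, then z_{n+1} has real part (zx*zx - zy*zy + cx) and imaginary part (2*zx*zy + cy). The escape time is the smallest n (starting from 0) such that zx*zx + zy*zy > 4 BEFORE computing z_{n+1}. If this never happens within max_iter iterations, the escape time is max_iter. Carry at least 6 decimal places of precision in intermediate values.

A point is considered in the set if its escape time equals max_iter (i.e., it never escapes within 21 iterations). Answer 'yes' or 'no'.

Answer: no

Derivation:
z_0 = 0 + 0i, c = 0.5650 + -0.8420i
Iter 1: z = 0.5650 + -0.8420i, |z|^2 = 1.0282
Iter 2: z = 0.1753 + -1.7935i, |z|^2 = 3.2472
Iter 3: z = -2.6208 + -1.4706i, |z|^2 = 9.0313
Escaped at iteration 3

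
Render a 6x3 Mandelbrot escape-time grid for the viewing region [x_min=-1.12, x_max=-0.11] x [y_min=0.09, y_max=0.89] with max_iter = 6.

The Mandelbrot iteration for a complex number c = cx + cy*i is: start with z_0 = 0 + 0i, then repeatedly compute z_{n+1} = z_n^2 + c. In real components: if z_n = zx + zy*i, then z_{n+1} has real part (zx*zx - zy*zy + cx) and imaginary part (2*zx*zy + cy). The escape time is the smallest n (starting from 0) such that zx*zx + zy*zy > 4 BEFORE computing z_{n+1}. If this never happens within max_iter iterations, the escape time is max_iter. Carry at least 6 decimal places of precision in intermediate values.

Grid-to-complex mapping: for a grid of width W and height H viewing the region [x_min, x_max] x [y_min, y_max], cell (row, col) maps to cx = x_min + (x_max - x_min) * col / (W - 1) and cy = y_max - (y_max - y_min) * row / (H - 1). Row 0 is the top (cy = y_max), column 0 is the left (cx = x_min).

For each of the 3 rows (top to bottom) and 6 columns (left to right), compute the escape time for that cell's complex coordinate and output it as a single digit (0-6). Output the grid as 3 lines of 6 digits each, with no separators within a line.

(row=0, col=0): c = -1.1200 + 0.8900i → escape time 3
(row=0, col=1): c = -0.9180 + 0.8900i → escape time 3
(row=0, col=2): c = -0.7160 + 0.8900i → escape time 4
(row=0, col=3): c = -0.5140 + 0.8900i → escape time 4
(row=0, col=4): c = -0.3120 + 0.8900i → escape time 6
(row=0, col=5): c = -0.1100 + 0.8900i → escape time 6
(row=1, col=0): c = -1.1200 + 0.4900i → escape time 5
(row=1, col=1): c = -0.9180 + 0.4900i → escape time 5
(row=1, col=2): c = -0.7160 + 0.4900i → escape time 6
(row=1, col=3): c = -0.5140 + 0.4900i → escape time 6
(row=1, col=4): c = -0.3120 + 0.4900i → escape time 6
(row=1, col=5): c = -0.1100 + 0.4900i → escape time 6
(row=2, col=0): c = -1.1200 + 0.0900i → escape time 6
(row=2, col=1): c = -0.9180 + 0.0900i → escape time 6
(row=2, col=2): c = -0.7160 + 0.0900i → escape time 6
(row=2, col=3): c = -0.5140 + 0.0900i → escape time 6
(row=2, col=4): c = -0.3120 + 0.0900i → escape time 6
(row=2, col=5): c = -0.1100 + 0.0900i → escape time 6

Answer: 334466
556666
666666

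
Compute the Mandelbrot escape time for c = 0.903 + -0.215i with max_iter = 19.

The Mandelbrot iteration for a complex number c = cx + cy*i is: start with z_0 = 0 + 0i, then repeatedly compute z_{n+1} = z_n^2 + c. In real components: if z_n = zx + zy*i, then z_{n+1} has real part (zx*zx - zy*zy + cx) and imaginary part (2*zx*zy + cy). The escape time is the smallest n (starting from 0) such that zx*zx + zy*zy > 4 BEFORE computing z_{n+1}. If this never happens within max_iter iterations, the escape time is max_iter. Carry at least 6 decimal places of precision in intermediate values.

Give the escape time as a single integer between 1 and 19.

Answer: 3

Derivation:
z_0 = 0 + 0i, c = 0.9030 + -0.2150i
Iter 1: z = 0.9030 + -0.2150i, |z|^2 = 0.8616
Iter 2: z = 1.6722 + -0.6033i, |z|^2 = 3.1602
Iter 3: z = 3.3352 + -2.2326i, |z|^2 = 16.1084
Escaped at iteration 3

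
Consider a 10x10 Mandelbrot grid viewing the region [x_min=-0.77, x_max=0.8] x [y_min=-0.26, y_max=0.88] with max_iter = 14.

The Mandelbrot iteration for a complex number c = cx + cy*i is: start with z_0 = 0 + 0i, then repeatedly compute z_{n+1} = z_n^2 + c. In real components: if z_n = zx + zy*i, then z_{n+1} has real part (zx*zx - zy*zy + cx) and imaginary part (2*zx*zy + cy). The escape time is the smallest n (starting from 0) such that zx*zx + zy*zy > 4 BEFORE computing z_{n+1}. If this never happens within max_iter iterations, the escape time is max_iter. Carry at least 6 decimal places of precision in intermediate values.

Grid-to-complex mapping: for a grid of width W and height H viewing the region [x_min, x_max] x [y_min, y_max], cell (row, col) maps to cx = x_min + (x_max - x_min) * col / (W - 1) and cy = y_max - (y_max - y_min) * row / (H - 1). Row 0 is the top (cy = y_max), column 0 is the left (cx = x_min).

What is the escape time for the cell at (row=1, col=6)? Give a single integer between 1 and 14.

Answer: 5

Derivation:
z_0 = 0 + 0i, c = 0.2767 + 0.7533i
Iter 1: z = 0.2767 + 0.7533i, |z|^2 = 0.6441
Iter 2: z = -0.2143 + 1.1702i, |z|^2 = 1.4152
Iter 3: z = -1.0467 + 0.2518i, |z|^2 = 1.1590
Iter 4: z = 1.3089 + 0.2262i, |z|^2 = 1.7644
Iter 5: z = 1.9387 + 1.3455i, |z|^2 = 5.5690
Escaped at iteration 5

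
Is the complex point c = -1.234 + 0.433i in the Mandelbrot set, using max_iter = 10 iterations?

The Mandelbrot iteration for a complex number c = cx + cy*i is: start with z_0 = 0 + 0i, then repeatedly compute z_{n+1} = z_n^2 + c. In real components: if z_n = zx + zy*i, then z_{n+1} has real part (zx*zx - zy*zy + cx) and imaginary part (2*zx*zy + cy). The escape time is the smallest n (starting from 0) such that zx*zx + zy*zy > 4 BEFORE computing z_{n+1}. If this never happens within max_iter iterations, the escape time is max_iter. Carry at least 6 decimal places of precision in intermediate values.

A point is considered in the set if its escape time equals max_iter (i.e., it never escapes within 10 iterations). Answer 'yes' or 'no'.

z_0 = 0 + 0i, c = -1.2340 + 0.4330i
Iter 1: z = -1.2340 + 0.4330i, |z|^2 = 1.7102
Iter 2: z = 0.1013 + -0.6356i, |z|^2 = 0.4143
Iter 3: z = -1.6278 + 0.3043i, |z|^2 = 2.7423
Iter 4: z = 1.3231 + -0.5575i, |z|^2 = 2.0615
Iter 5: z = 0.2058 + -1.0424i, |z|^2 = 1.1289
Iter 6: z = -2.2782 + 0.0040i, |z|^2 = 5.1904
Escaped at iteration 6

Answer: no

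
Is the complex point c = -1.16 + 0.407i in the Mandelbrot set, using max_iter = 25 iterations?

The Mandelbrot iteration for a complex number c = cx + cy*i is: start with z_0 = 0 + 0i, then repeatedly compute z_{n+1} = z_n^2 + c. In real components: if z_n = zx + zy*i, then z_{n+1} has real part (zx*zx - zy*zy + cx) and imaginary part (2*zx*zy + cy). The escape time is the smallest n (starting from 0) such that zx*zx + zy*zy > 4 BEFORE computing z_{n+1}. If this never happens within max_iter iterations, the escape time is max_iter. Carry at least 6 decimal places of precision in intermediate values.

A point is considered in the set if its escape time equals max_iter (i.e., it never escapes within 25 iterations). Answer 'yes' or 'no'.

z_0 = 0 + 0i, c = -1.1600 + 0.4070i
Iter 1: z = -1.1600 + 0.4070i, |z|^2 = 1.5112
Iter 2: z = 0.0200 + -0.5372i, |z|^2 = 0.2890
Iter 3: z = -1.4482 + 0.3856i, |z|^2 = 2.2460
Iter 4: z = 0.7887 + -0.7098i, |z|^2 = 1.1258
Iter 5: z = -1.0417 + -0.7126i, |z|^2 = 1.5930
Iter 6: z = -0.5826 + 1.8916i, |z|^2 = 3.9178
Iter 7: z = -4.3988 + -1.7973i, |z|^2 = 22.5799
Escaped at iteration 7

Answer: no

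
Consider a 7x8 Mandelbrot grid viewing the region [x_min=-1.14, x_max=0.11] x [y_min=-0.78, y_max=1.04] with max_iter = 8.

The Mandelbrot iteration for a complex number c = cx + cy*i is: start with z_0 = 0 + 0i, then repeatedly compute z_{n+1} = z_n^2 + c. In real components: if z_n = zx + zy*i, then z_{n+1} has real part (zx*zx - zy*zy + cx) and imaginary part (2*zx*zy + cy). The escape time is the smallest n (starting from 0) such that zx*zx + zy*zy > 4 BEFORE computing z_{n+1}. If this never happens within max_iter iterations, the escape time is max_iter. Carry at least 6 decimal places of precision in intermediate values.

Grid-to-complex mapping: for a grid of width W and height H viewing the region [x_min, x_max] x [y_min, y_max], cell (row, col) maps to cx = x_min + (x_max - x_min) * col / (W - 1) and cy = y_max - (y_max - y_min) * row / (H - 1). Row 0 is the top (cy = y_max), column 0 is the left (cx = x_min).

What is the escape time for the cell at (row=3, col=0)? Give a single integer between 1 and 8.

Answer: 8

Derivation:
z_0 = 0 + 0i, c = -1.1400 + 0.2600i
Iter 1: z = -1.1400 + 0.2600i, |z|^2 = 1.3672
Iter 2: z = 0.0920 + -0.3328i, |z|^2 = 0.1192
Iter 3: z = -1.2423 + 0.1988i, |z|^2 = 1.5828
Iter 4: z = 0.3638 + -0.2338i, |z|^2 = 0.1870
Iter 5: z = -1.0623 + 0.0899i, |z|^2 = 1.1367
Iter 6: z = -0.0195 + 0.0691i, |z|^2 = 0.0052
Iter 7: z = -1.1444 + 0.2573i, |z|^2 = 1.3758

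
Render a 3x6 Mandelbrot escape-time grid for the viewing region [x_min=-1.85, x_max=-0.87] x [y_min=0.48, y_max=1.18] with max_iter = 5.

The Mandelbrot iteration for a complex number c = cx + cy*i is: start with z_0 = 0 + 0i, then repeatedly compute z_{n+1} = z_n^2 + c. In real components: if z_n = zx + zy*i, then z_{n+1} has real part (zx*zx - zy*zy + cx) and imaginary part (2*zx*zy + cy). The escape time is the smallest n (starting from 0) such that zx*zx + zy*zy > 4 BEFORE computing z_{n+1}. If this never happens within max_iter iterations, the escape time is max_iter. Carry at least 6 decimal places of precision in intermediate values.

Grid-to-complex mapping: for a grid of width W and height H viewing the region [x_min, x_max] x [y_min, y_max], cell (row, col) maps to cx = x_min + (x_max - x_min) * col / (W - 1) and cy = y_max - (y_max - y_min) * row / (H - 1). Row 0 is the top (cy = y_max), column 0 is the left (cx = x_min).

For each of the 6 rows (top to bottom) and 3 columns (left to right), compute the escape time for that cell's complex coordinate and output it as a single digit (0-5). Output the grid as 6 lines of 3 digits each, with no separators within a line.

Answer: 123
133
133
134
235
345

Derivation:
(row=0, col=0): c = -1.8500 + 1.1800i → escape time 1
(row=0, col=1): c = -1.3600 + 1.1800i → escape time 2
(row=0, col=2): c = -0.8700 + 1.1800i → escape time 3
(row=1, col=0): c = -1.8500 + 1.0400i → escape time 1
(row=1, col=1): c = -1.3600 + 1.0400i → escape time 3
(row=1, col=2): c = -0.8700 + 1.0400i → escape time 3
(row=2, col=0): c = -1.8500 + 0.9000i → escape time 1
(row=2, col=1): c = -1.3600 + 0.9000i → escape time 3
(row=2, col=2): c = -0.8700 + 0.9000i → escape time 3
(row=3, col=0): c = -1.8500 + 0.7600i → escape time 1
(row=3, col=1): c = -1.3600 + 0.7600i → escape time 3
(row=3, col=2): c = -0.8700 + 0.7600i → escape time 4
(row=4, col=0): c = -1.8500 + 0.6200i → escape time 2
(row=4, col=1): c = -1.3600 + 0.6200i → escape time 3
(row=4, col=2): c = -0.8700 + 0.6200i → escape time 5
(row=5, col=0): c = -1.8500 + 0.4800i → escape time 3
(row=5, col=1): c = -1.3600 + 0.4800i → escape time 4
(row=5, col=2): c = -0.8700 + 0.4800i → escape time 5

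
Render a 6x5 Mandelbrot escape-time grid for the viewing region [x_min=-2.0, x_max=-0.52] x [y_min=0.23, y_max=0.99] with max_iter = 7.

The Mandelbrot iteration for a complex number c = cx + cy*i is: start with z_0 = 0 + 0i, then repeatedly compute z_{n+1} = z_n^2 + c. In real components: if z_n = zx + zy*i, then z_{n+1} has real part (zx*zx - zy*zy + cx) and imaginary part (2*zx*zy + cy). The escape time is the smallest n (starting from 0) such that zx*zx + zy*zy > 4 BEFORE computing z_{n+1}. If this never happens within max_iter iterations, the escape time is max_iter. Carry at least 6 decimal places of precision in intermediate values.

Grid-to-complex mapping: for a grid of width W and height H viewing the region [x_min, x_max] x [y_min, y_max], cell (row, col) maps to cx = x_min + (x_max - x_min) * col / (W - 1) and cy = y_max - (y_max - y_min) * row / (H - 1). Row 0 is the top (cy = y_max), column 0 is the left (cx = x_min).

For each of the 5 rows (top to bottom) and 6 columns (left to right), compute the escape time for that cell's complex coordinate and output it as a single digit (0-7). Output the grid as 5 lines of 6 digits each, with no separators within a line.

(row=0, col=0): c = -2.0000 + 0.9900i → escape time 1
(row=0, col=1): c = -1.7040 + 0.9900i → escape time 2
(row=0, col=2): c = -1.4080 + 0.9900i → escape time 3
(row=0, col=3): c = -1.1120 + 0.9900i → escape time 3
(row=0, col=4): c = -0.8160 + 0.9900i → escape time 3
(row=0, col=5): c = -0.5200 + 0.9900i → escape time 4
(row=1, col=0): c = -2.0000 + 0.8000i → escape time 1
(row=1, col=1): c = -1.7040 + 0.8000i → escape time 2
(row=1, col=2): c = -1.4080 + 0.8000i → escape time 3
(row=1, col=3): c = -1.1120 + 0.8000i → escape time 3
(row=1, col=4): c = -0.8160 + 0.8000i → escape time 4
(row=1, col=5): c = -0.5200 + 0.8000i → escape time 5
(row=2, col=0): c = -2.0000 + 0.6100i → escape time 1
(row=2, col=1): c = -1.7040 + 0.6100i → escape time 3
(row=2, col=2): c = -1.4080 + 0.6100i → escape time 3
(row=2, col=3): c = -1.1120 + 0.6100i → escape time 4
(row=2, col=4): c = -0.8160 + 0.6100i → escape time 5
(row=2, col=5): c = -0.5200 + 0.6100i → escape time 7
(row=3, col=0): c = -2.0000 + 0.4200i → escape time 1
(row=3, col=1): c = -1.7040 + 0.4200i → escape time 3
(row=3, col=2): c = -1.4080 + 0.4200i → escape time 4
(row=3, col=3): c = -1.1120 + 0.4200i → escape time 6
(row=3, col=4): c = -0.8160 + 0.4200i → escape time 7
(row=3, col=5): c = -0.5200 + 0.4200i → escape time 7
(row=4, col=0): c = -2.0000 + 0.2300i → escape time 1
(row=4, col=1): c = -1.7040 + 0.2300i → escape time 4
(row=4, col=2): c = -1.4080 + 0.2300i → escape time 5
(row=4, col=3): c = -1.1120 + 0.2300i → escape time 7
(row=4, col=4): c = -0.8160 + 0.2300i → escape time 7
(row=4, col=5): c = -0.5200 + 0.2300i → escape time 7

Answer: 123334
123345
133457
134677
145777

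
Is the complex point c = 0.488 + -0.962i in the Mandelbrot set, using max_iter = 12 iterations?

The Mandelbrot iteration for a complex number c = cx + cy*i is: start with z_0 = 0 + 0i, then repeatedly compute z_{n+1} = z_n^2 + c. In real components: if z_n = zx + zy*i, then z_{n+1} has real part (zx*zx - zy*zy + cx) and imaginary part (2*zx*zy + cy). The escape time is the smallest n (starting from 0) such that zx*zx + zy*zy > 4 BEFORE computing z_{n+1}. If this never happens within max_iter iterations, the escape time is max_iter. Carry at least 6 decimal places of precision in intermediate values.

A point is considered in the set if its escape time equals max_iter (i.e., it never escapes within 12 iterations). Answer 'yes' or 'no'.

Answer: no

Derivation:
z_0 = 0 + 0i, c = 0.4880 + -0.9620i
Iter 1: z = 0.4880 + -0.9620i, |z|^2 = 1.1636
Iter 2: z = -0.1993 + -1.9009i, |z|^2 = 3.6532
Iter 3: z = -3.0857 + -0.2043i, |z|^2 = 9.5636
Escaped at iteration 3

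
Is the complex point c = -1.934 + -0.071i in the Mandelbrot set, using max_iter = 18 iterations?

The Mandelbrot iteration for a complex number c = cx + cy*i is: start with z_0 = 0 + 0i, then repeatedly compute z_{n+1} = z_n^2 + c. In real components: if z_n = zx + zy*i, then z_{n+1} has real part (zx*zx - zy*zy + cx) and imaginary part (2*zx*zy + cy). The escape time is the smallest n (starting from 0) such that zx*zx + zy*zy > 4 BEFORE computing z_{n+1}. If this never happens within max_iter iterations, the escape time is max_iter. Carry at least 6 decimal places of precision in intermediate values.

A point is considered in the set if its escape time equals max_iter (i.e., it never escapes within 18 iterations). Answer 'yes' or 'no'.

z_0 = 0 + 0i, c = -1.9340 + -0.0710i
Iter 1: z = -1.9340 + -0.0710i, |z|^2 = 3.7454
Iter 2: z = 1.8013 + 0.2036i, |z|^2 = 3.2862
Iter 3: z = 1.2693 + 0.6626i, |z|^2 = 2.0501
Iter 4: z = -0.7620 + 1.6110i, |z|^2 = 3.1760
Iter 5: z = -3.9488 + -2.5262i, |z|^2 = 21.9745
Escaped at iteration 5

Answer: no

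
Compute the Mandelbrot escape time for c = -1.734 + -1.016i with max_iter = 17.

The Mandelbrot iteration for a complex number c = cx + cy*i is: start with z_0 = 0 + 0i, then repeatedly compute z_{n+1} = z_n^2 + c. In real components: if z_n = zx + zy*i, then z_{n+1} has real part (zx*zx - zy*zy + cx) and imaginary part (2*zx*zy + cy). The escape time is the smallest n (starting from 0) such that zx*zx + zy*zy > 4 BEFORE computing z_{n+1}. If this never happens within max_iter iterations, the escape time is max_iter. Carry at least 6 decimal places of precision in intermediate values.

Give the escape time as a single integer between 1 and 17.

z_0 = 0 + 0i, c = -1.7340 + -1.0160i
Iter 1: z = -1.7340 + -1.0160i, |z|^2 = 4.0390
Escaped at iteration 1

Answer: 1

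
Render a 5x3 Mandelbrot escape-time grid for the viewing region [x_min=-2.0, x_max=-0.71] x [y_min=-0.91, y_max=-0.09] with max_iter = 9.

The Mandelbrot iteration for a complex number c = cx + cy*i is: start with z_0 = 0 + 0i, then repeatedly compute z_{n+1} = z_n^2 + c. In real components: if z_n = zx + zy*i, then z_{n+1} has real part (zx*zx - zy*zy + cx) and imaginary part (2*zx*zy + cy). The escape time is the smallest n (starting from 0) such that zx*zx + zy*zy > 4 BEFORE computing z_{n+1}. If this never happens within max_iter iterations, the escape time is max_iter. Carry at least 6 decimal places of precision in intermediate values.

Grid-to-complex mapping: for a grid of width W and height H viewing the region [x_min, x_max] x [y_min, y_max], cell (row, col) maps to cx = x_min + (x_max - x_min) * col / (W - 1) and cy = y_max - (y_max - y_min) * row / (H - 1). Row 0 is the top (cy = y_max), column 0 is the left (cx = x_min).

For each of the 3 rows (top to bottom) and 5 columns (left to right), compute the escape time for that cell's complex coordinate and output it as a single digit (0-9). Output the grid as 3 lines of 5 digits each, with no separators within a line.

Answer: 16999
13357
12334

Derivation:
(row=0, col=0): c = -2.0000 + -0.0900i → escape time 1
(row=0, col=1): c = -1.6775 + -0.0900i → escape time 6
(row=0, col=2): c = -1.3550 + -0.0900i → escape time 9
(row=0, col=3): c = -1.0325 + -0.0900i → escape time 9
(row=0, col=4): c = -0.7100 + -0.0900i → escape time 9
(row=1, col=0): c = -2.0000 + -0.5000i → escape time 1
(row=1, col=1): c = -1.6775 + -0.5000i → escape time 3
(row=1, col=2): c = -1.3550 + -0.5000i → escape time 3
(row=1, col=3): c = -1.0325 + -0.5000i → escape time 5
(row=1, col=4): c = -0.7100 + -0.5000i → escape time 7
(row=2, col=0): c = -2.0000 + -0.9100i → escape time 1
(row=2, col=1): c = -1.6775 + -0.9100i → escape time 2
(row=2, col=2): c = -1.3550 + -0.9100i → escape time 3
(row=2, col=3): c = -1.0325 + -0.9100i → escape time 3
(row=2, col=4): c = -0.7100 + -0.9100i → escape time 4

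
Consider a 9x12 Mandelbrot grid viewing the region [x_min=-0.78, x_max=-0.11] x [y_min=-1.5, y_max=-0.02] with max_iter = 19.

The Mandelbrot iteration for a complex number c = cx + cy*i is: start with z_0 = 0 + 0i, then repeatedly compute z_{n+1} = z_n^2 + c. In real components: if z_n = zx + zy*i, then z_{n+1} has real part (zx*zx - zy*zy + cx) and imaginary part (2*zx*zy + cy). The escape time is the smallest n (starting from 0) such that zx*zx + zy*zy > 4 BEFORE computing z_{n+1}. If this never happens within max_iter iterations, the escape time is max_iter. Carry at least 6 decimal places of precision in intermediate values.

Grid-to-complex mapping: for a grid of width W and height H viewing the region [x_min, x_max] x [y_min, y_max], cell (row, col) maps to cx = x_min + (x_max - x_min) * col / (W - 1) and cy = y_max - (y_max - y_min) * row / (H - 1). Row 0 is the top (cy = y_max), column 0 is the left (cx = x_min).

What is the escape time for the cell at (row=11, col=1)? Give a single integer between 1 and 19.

z_0 = 0 + 0i, c = -0.6963 + -1.5000i
Iter 1: z = -0.6963 + -1.5000i, |z|^2 = 2.7348
Iter 2: z = -2.4615 + 0.5888i, |z|^2 = 6.4055
Escaped at iteration 2

Answer: 2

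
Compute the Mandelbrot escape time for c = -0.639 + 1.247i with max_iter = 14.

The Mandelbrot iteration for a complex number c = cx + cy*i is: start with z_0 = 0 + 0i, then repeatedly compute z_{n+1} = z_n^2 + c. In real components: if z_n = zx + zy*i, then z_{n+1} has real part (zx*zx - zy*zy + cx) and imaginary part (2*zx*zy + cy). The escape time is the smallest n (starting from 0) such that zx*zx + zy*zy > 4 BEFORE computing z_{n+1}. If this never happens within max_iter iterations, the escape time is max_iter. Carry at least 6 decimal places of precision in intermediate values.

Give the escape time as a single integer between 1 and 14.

Answer: 3

Derivation:
z_0 = 0 + 0i, c = -0.6390 + 1.2470i
Iter 1: z = -0.6390 + 1.2470i, |z|^2 = 1.9633
Iter 2: z = -1.7857 + -0.3467i, |z|^2 = 3.3089
Iter 3: z = 2.4295 + 2.4851i, |z|^2 = 12.0781
Escaped at iteration 3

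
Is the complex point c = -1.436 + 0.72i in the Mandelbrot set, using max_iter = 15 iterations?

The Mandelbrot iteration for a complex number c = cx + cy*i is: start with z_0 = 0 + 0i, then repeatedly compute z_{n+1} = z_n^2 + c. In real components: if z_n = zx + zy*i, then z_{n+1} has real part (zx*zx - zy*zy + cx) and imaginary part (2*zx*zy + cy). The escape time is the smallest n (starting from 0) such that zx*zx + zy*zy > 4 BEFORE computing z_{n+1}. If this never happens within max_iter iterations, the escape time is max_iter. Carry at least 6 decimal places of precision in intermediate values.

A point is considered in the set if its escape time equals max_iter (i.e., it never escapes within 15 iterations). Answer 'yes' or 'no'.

z_0 = 0 + 0i, c = -1.4360 + 0.7200i
Iter 1: z = -1.4360 + 0.7200i, |z|^2 = 2.5805
Iter 2: z = 0.1077 + -1.3478i, |z|^2 = 1.8283
Iter 3: z = -3.2411 + 0.4297i, |z|^2 = 10.6892
Escaped at iteration 3

Answer: no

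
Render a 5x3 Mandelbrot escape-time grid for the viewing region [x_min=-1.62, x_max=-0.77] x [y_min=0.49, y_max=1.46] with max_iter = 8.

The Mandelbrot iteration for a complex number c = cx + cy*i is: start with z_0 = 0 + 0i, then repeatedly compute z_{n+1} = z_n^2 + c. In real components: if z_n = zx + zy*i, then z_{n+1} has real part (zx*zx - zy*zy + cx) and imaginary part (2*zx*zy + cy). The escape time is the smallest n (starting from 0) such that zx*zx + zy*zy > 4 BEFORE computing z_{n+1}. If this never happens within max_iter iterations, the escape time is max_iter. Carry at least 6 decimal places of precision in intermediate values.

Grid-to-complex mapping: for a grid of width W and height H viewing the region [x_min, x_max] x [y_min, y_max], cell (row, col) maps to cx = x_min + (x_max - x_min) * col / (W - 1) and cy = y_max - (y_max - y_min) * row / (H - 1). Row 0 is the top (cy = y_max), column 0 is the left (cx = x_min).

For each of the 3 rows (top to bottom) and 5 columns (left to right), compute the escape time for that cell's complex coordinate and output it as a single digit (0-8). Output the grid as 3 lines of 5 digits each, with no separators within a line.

Answer: 11222
23333
33556

Derivation:
(row=0, col=0): c = -1.6200 + 1.4600i → escape time 1
(row=0, col=1): c = -1.4075 + 1.4600i → escape time 1
(row=0, col=2): c = -1.1950 + 1.4600i → escape time 2
(row=0, col=3): c = -0.9825 + 1.4600i → escape time 2
(row=0, col=4): c = -0.7700 + 1.4600i → escape time 2
(row=1, col=0): c = -1.6200 + 0.9750i → escape time 2
(row=1, col=1): c = -1.4075 + 0.9750i → escape time 3
(row=1, col=2): c = -1.1950 + 0.9750i → escape time 3
(row=1, col=3): c = -0.9825 + 0.9750i → escape time 3
(row=1, col=4): c = -0.7700 + 0.9750i → escape time 3
(row=2, col=0): c = -1.6200 + 0.4900i → escape time 3
(row=2, col=1): c = -1.4075 + 0.4900i → escape time 3
(row=2, col=2): c = -1.1950 + 0.4900i → escape time 5
(row=2, col=3): c = -0.9825 + 0.4900i → escape time 5
(row=2, col=4): c = -0.7700 + 0.4900i → escape time 6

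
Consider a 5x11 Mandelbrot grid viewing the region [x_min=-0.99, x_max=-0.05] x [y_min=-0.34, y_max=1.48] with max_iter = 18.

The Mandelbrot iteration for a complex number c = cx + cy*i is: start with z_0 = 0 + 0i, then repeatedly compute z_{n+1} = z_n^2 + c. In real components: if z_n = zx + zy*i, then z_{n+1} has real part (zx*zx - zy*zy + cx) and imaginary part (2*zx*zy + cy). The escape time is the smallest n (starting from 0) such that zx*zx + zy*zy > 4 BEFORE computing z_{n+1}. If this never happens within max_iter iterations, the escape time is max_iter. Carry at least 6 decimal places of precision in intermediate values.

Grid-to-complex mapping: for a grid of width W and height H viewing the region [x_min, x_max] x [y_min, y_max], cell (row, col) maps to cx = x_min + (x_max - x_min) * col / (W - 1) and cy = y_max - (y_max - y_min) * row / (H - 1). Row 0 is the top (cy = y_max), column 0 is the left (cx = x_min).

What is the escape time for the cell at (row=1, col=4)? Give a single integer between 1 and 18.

z_0 = 0 + 0i, c = -0.0500 + 1.2980i
Iter 1: z = -0.0500 + 1.2980i, |z|^2 = 1.6873
Iter 2: z = -1.7323 + 1.1682i, |z|^2 = 4.3656
Escaped at iteration 2

Answer: 2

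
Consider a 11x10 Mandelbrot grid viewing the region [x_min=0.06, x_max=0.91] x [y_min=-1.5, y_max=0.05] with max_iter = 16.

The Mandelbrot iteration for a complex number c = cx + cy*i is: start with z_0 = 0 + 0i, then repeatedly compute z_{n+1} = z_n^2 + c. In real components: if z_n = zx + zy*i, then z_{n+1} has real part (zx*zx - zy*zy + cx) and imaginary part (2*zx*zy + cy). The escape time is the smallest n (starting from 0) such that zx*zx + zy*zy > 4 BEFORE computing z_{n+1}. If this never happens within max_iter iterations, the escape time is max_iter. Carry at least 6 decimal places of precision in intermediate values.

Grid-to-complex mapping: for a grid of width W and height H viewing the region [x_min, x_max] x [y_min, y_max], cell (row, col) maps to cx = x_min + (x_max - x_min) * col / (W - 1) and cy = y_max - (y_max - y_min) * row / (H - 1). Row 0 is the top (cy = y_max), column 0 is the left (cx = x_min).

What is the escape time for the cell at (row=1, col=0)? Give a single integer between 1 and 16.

Answer: 16

Derivation:
z_0 = 0 + 0i, c = 0.0600 + -0.1222i
Iter 1: z = 0.0600 + -0.1222i, |z|^2 = 0.0185
Iter 2: z = 0.0487 + -0.1369i, |z|^2 = 0.0211
Iter 3: z = 0.0436 + -0.1355i, |z|^2 = 0.0203
Iter 4: z = 0.0435 + -0.1340i, |z|^2 = 0.0199
Iter 5: z = 0.0439 + -0.1339i, |z|^2 = 0.0199
Iter 6: z = 0.0440 + -0.1340i, |z|^2 = 0.0199
Iter 7: z = 0.0440 + -0.1340i, |z|^2 = 0.0199
Iter 8: z = 0.0440 + -0.1340i, |z|^2 = 0.0199
Iter 9: z = 0.0440 + -0.1340i, |z|^2 = 0.0199
Iter 10: z = 0.0440 + -0.1340i, |z|^2 = 0.0199
Iter 11: z = 0.0440 + -0.1340i, |z|^2 = 0.0199
Iter 12: z = 0.0440 + -0.1340i, |z|^2 = 0.0199
Iter 13: z = 0.0440 + -0.1340i, |z|^2 = 0.0199
Iter 14: z = 0.0440 + -0.1340i, |z|^2 = 0.0199
Iter 15: z = 0.0440 + -0.1340i, |z|^2 = 0.0199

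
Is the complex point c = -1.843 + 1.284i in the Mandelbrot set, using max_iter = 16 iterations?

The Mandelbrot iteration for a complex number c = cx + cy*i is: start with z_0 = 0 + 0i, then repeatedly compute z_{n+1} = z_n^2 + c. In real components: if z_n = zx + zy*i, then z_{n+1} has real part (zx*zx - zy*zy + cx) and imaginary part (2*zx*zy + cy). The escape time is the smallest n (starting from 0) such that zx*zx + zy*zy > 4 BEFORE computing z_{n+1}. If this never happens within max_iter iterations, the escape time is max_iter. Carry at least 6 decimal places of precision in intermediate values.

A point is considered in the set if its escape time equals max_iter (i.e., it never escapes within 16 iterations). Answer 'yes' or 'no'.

Answer: no

Derivation:
z_0 = 0 + 0i, c = -1.8430 + 1.2840i
Iter 1: z = -1.8430 + 1.2840i, |z|^2 = 5.0453
Escaped at iteration 1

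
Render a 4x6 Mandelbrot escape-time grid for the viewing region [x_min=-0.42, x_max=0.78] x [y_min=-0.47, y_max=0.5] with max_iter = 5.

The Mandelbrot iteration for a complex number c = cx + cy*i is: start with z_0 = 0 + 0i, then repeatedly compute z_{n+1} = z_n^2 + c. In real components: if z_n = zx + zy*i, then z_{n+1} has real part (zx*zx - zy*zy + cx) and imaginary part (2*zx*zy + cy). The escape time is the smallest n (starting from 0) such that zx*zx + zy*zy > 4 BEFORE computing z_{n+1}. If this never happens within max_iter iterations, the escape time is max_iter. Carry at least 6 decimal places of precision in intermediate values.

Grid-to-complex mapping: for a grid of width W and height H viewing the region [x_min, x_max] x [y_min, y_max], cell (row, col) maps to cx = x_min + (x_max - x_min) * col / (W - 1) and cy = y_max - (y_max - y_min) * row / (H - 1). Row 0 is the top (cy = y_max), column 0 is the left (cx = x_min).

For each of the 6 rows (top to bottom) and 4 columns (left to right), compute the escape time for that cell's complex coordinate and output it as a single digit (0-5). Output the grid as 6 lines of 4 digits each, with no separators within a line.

(row=0, col=0): c = -0.4200 + 0.5000i → escape time 5
(row=0, col=1): c = -0.0200 + 0.5000i → escape time 5
(row=0, col=2): c = 0.3800 + 0.5000i → escape time 5
(row=0, col=3): c = 0.7800 + 0.5000i → escape time 3
(row=1, col=0): c = -0.4200 + 0.3060i → escape time 5
(row=1, col=1): c = -0.0200 + 0.3060i → escape time 5
(row=1, col=2): c = 0.3800 + 0.3060i → escape time 5
(row=1, col=3): c = 0.7800 + 0.3060i → escape time 3
(row=2, col=0): c = -0.4200 + 0.1120i → escape time 5
(row=2, col=1): c = -0.0200 + 0.1120i → escape time 5
(row=2, col=2): c = 0.3800 + 0.1120i → escape time 5
(row=2, col=3): c = 0.7800 + 0.1120i → escape time 3
(row=3, col=0): c = -0.4200 + -0.0820i → escape time 5
(row=3, col=1): c = -0.0200 + -0.0820i → escape time 5
(row=3, col=2): c = 0.3800 + -0.0820i → escape time 5
(row=3, col=3): c = 0.7800 + -0.0820i → escape time 3
(row=4, col=0): c = -0.4200 + -0.2760i → escape time 5
(row=4, col=1): c = -0.0200 + -0.2760i → escape time 5
(row=4, col=2): c = 0.3800 + -0.2760i → escape time 5
(row=4, col=3): c = 0.7800 + -0.2760i → escape time 3
(row=5, col=0): c = -0.4200 + -0.4700i → escape time 5
(row=5, col=1): c = -0.0200 + -0.4700i → escape time 5
(row=5, col=2): c = 0.3800 + -0.4700i → escape time 5
(row=5, col=3): c = 0.7800 + -0.4700i → escape time 3

Answer: 5553
5553
5553
5553
5553
5553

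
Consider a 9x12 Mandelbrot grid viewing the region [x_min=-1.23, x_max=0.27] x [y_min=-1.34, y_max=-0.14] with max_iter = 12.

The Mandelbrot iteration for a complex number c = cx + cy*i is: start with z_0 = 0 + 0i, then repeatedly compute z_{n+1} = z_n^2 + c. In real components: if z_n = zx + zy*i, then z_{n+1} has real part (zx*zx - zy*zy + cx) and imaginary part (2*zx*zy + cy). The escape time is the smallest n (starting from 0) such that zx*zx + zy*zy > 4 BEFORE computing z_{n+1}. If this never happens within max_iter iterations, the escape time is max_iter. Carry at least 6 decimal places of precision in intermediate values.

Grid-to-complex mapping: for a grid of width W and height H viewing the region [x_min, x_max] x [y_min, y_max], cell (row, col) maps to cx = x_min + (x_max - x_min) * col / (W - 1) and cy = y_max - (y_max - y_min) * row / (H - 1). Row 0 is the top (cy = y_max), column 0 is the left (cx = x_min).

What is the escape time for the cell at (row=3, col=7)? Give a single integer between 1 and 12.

Answer: 12

Derivation:
z_0 = 0 + 0i, c = 0.0825 + -0.4673i
Iter 1: z = 0.0825 + -0.4673i, |z|^2 = 0.2252
Iter 2: z = -0.1290 + -0.5444i, |z|^2 = 0.3130
Iter 3: z = -0.1972 + -0.3268i, |z|^2 = 0.1457
Iter 4: z = 0.0146 + -0.3384i, |z|^2 = 0.1147
Iter 5: z = -0.0318 + -0.4772i, |z|^2 = 0.2287
Iter 6: z = -0.1442 + -0.4369i, |z|^2 = 0.2117
Iter 7: z = -0.0876 + -0.3413i, |z|^2 = 0.1242
Iter 8: z = -0.0263 + -0.4075i, |z|^2 = 0.1667
Iter 9: z = -0.0828 + -0.4458i, |z|^2 = 0.2056
Iter 10: z = -0.1094 + -0.3934i, |z|^2 = 0.1667
Iter 11: z = -0.0603 + -0.3812i, |z|^2 = 0.1489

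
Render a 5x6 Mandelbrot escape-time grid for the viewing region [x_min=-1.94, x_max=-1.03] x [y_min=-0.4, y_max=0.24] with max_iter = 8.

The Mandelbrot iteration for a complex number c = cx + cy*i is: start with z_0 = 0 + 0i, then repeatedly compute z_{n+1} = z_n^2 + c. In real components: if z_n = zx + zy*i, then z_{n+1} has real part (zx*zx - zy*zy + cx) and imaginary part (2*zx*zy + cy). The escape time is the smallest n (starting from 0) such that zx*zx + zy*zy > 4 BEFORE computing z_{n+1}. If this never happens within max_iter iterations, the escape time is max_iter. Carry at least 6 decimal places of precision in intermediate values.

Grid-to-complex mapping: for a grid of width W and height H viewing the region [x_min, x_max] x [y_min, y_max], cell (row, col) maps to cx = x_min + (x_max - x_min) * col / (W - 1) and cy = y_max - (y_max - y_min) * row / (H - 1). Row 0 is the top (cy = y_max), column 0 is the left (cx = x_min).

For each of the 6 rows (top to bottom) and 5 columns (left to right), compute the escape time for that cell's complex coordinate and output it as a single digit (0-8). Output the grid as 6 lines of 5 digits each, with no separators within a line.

Answer: 34588
45788
58888
44688
34588
23487

Derivation:
(row=0, col=0): c = -1.9400 + 0.2400i → escape time 3
(row=0, col=1): c = -1.7125 + 0.2400i → escape time 4
(row=0, col=2): c = -1.4850 + 0.2400i → escape time 5
(row=0, col=3): c = -1.2575 + 0.2400i → escape time 8
(row=0, col=4): c = -1.0300 + 0.2400i → escape time 8
(row=1, col=0): c = -1.9400 + 0.1120i → escape time 4
(row=1, col=1): c = -1.7125 + 0.1120i → escape time 5
(row=1, col=2): c = -1.4850 + 0.1120i → escape time 7
(row=1, col=3): c = -1.2575 + 0.1120i → escape time 8
(row=1, col=4): c = -1.0300 + 0.1120i → escape time 8
(row=2, col=0): c = -1.9400 + -0.0160i → escape time 5
(row=2, col=1): c = -1.7125 + -0.0160i → escape time 8
(row=2, col=2): c = -1.4850 + -0.0160i → escape time 8
(row=2, col=3): c = -1.2575 + -0.0160i → escape time 8
(row=2, col=4): c = -1.0300 + -0.0160i → escape time 8
(row=3, col=0): c = -1.9400 + -0.1440i → escape time 4
(row=3, col=1): c = -1.7125 + -0.1440i → escape time 4
(row=3, col=2): c = -1.4850 + -0.1440i → escape time 6
(row=3, col=3): c = -1.2575 + -0.1440i → escape time 8
(row=3, col=4): c = -1.0300 + -0.1440i → escape time 8
(row=4, col=0): c = -1.9400 + -0.2720i → escape time 3
(row=4, col=1): c = -1.7125 + -0.2720i → escape time 4
(row=4, col=2): c = -1.4850 + -0.2720i → escape time 5
(row=4, col=3): c = -1.2575 + -0.2720i → escape time 8
(row=4, col=4): c = -1.0300 + -0.2720i → escape time 8
(row=5, col=0): c = -1.9400 + -0.4000i → escape time 2
(row=5, col=1): c = -1.7125 + -0.4000i → escape time 3
(row=5, col=2): c = -1.4850 + -0.4000i → escape time 4
(row=5, col=3): c = -1.2575 + -0.4000i → escape time 8
(row=5, col=4): c = -1.0300 + -0.4000i → escape time 7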